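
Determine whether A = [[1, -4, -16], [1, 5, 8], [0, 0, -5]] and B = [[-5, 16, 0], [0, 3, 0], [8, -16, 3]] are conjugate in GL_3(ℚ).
No.

Both have characteristic polynomial (x - 3)^2(x + 5), but the minimal polynomial of A is (x - 3)^2(x + 5) while the minimal polynomial of B is (x - 3)(x + 5). The minimal polynomial is a similarity invariant, so A and B are not similar.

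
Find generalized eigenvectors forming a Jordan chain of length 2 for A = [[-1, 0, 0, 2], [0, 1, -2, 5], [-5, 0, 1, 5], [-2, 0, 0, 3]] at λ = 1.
We seek v_1 ∈ ker((A - I)^2) \ ker(A - I), then set v_{i+1} = (A - I) v_i.

One such chain is v_1 = [[-1, -1, 0, 0]]^T, v_2 = [[2, 0, 5, 2]]^T. Check: (A - I) v_2 = [[0, 0, 0, 0]]^T = 0.

v_1 = [[-1, -1, 0, 0]]^T, v_2 = [[2, 0, 5, 2]]^T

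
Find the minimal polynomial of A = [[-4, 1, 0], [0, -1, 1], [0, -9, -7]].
The characteristic polynomial factors as (x + 4)^3. The minimal polynomial is ∏(x - λ)^{k_λ} where k_λ is the size of the largest Jordan block at λ.

For λ = -4: rank(A + 4I) = 2, and the largest Jordan block has size 3 (the smallest k with rank((A + 4I)^k) = rank((A + 4I)^(k+1))).

So m_A(x) = (x + 4)^3.

m_A(x) = (x + 4)^3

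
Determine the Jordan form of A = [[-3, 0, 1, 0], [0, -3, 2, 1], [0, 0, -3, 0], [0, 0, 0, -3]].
J = [[-3, 1, 0, 0], [0, -3, 0, 0], [0, 0, -3, 1], [0, 0, 0, -3]]

The characteristic polynomial is det(xI - A) = (x + 3)^4, so the eigenvalues are -3 (algebraic multiplicity 4).

For λ = -3: rank(A + 3I) = 2, rank((A + 3I)^2) = 0. The eigenspace has dimension 4 - 2 = 2, so there are 2 Jordan blocks; the rank sequence gives block sizes [2, 2].

Assembling the blocks gives the Jordan form J above.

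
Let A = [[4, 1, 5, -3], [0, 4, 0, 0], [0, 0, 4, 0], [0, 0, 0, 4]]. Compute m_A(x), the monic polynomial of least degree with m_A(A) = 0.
m_A(x) = (x - 4)^2

The characteristic polynomial factors as (x - 4)^4. The minimal polynomial is ∏(x - λ)^{k_λ} where k_λ is the size of the largest Jordan block at λ.

For λ = 4: rank(A - 4I) = 1, and the largest Jordan block has size 2 (the smallest k with rank((A - 4I)^k) = rank((A - 4I)^(k+1))).

So m_A(x) = (x - 4)^2.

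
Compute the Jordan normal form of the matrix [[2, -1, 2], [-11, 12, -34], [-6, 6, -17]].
The characteristic polynomial is det(xI - A) = (x - 1)^2(x + 5), so the eigenvalues are -5 (algebraic multiplicity 1), 1 (algebraic multiplicity 2).

For λ = -5: algebraic multiplicity 1 gives one 1×1 block.

For λ = 1: rank(A - I) = 2, rank((A - I)^2) = 1. The eigenspace has dimension 3 - 2 = 1, so there is 1 Jordan block; the rank sequence gives block sizes [2].

Assembling the blocks gives the Jordan form J above.

J = [[-5, 0, 0], [0, 1, 1], [0, 0, 1]]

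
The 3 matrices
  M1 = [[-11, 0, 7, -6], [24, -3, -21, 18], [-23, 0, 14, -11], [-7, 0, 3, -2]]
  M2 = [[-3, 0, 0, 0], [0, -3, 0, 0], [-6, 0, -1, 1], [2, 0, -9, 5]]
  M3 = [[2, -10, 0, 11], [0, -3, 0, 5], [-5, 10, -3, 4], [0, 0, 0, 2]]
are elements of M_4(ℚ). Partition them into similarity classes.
Characteristic polynomials: χ_{M1} = (x - 2)^2(x + 3)^2, χ_{M2} = (x - 2)^2(x + 3)^2, χ_{M3} = (x - 2)^2(x + 3)^2.

{M1, M2, M3}: invariant factors x + 3, (x - 2)^2(x + 3).

Matrices are similar if and only if their invariant-factor lists agree; the partition into similarity classes is {M1, M2, M3}.

1 class: {M1, M2, M3}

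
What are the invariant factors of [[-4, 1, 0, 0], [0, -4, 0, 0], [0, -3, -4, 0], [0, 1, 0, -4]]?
The Jordan structure of A has elementary divisors (x + 4)^2, (x + 4), (x + 4). Arranging the block sizes at each eigenvalue in decreasing order and taking row products gives the invariant factors.

Invariant factors (smallest first, each dividing the next): x + 4, x + 4, (x + 4)^2.

Check: the last factor (x + 4)^2 is the minimal polynomial, and the product (x + 4)^4 is the characteristic polynomial.

x + 4, x + 4, (x + 4)^2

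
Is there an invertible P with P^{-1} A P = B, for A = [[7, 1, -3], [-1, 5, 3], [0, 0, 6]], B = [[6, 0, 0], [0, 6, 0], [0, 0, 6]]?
Both have characteristic polynomial (x - 6)^3, but the minimal polynomial of A is (x - 6)^2 while the minimal polynomial of B is x - 6. The minimal polynomial is a similarity invariant, so A and B are not similar.

No.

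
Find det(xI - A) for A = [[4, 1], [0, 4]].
χ_A(x) = (x - 4)^2

xI - A = [[x - 4, -1], [0, x - 4]].

Expanding det(xI - A) along the first row:
det(xI - A) = + (x - 4)·det([[x - 4]]) - (-1)·det([[0]]).

Evaluating gives χ_A(x) = x^2 - 8x + 16 = (x - 4)^2.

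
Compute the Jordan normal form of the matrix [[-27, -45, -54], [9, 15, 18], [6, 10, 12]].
The characteristic polynomial is det(xI - A) = x^3, so the eigenvalues are 0 (algebraic multiplicity 3).

For λ = 0: rank(A) = 1, rank(A^2) = 0. The eigenspace has dimension 3 - 1 = 2, so there are 2 Jordan blocks; the rank sequence gives block sizes [2, 1].

Assembling the blocks gives the Jordan form J above.

J = [[0, 1, 0], [0, 0, 0], [0, 0, 0]]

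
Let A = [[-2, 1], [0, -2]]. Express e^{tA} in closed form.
e^{tA} = [[e^{-2*t}, t*e^{-2*t}], [0, e^{-2*t}]]

A has Jordan form J = [[-2, 1], [0, -2]] with A = PJP^{-1}, so e^{tA} = P e^{tJ} P^{-1}.

For a Jordan block J_k(λ), e^{tJ_k(λ)} = e^{λt} · (I + tN + t^2 N^2/2! + ... + t^{k-1} N^{k-1}/(k-1)!) where N is the nilpotent superdiagonal part.

Assembling the blocks and conjugating back gives the entries of e^{tA} as shown above.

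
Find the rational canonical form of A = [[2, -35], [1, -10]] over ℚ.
The invariant factors of A (the non-unit diagonal entries of the Smith normal form of xI - A over ℚ[x]) are (x + 3)(x + 5), each dividing the next. The characteristic polynomial is their product, (x + 3)(x + 5).

The rational canonical form is the block-diagonal matrix of companion matrices C(f_i):
R = [[0, -15], [1, -8]].

R = [[0, -15], [1, -8]]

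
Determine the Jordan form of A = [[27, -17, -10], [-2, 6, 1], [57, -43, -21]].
J = [[4, 1, 0], [0, 4, 1], [0, 0, 4]]

The characteristic polynomial is det(xI - A) = (x - 4)^3, so the eigenvalues are 4 (algebraic multiplicity 3).

For λ = 4: rank(A - 4I) = 2, rank((A - 4I)^2) = 1, rank((A - 4I)^3) = 0. The eigenspace has dimension 3 - 2 = 1, so there is 1 Jordan block; the rank sequence gives block sizes [3].

Assembling the blocks gives the Jordan form J above.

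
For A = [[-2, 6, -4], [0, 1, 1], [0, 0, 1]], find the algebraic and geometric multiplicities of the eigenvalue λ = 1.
algebraic multiplicity 2, geometric multiplicity 1

The characteristic polynomial is (x - 1)^2(x + 2), so the factor x - 1 appears with exponent 2: the algebraic multiplicity is 2.

rank(A - I) = 2, so the eigenspace has dimension 3 - 2 = 1: the geometric multiplicity is 1.

Since 1 < 2, A is not diagonalizable.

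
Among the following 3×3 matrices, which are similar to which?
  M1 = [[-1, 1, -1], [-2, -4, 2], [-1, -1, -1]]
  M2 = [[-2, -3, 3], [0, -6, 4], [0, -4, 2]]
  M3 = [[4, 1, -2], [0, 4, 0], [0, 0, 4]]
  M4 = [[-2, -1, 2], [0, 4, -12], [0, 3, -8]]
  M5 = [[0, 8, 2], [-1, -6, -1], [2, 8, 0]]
Characteristic polynomials: χ_{M1} = (x + 2)^3, χ_{M2} = (x + 2)^3, χ_{M3} = (x - 4)^3, χ_{M4} = (x + 2)^3, χ_{M5} = (x + 2)^3.

{M1, M2, M4, M5}: invariant factors x + 2, (x + 2)^2.

{M3}: invariant factors x - 4, (x - 4)^2.

Matrices are similar if and only if their invariant-factor lists agree; the partition into similarity classes is {M1, M2, M4, M5}, {M3}.

2 classes: {M1, M2, M4, M5}, {M3}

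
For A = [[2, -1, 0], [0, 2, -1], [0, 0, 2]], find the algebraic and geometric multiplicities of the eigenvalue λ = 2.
algebraic multiplicity 3, geometric multiplicity 1

The characteristic polynomial is (x - 2)^3, so the factor x - 2 appears with exponent 3: the algebraic multiplicity is 3.

rank(A - 2I) = 2, so the eigenspace has dimension 3 - 2 = 1: the geometric multiplicity is 1.

Since 1 < 3, A is not diagonalizable.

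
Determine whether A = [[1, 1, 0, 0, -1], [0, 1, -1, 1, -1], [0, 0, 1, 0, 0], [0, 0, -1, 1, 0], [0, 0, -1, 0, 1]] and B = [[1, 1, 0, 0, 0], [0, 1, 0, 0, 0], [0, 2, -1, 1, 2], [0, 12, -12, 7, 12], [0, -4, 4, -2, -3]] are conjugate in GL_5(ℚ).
No.

Both have characteristic polynomial (x - 1)^5, but the minimal polynomial of A is (x - 1)^3 while the minimal polynomial of B is (x - 1)^2. The minimal polynomial is a similarity invariant, so A and B are not similar.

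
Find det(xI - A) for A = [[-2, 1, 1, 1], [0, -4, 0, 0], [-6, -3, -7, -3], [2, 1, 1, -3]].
χ_A(x) = (x + 4)^4

xI - A = [[x + 2, -1, -1, -1], [0, x + 4, 0, 0], [6, 3, x + 7, 3], [-2, -1, -1, x + 3]].

Expanding det(xI - A) along the first row:
det(xI - A) = + (x + 2)·det([[x + 4, 0, 0], [3, x + 7, 3], [-1, -1, x + 3]]) - (-1)·det([[0, 0, 0], [6, x + 7, 3], [-2, -1, x + 3]]) + (-1)·det([[0, x + 4, 0], [6, 3, 3], [-2, -1, x + 3]]) - (-1)·det([[0, x + 4, 0], [6, 3, x + 7], [-2, -1, -1]]).

Evaluating gives χ_A(x) = x^4 + 16x^3 + 96x^2 + 256x + 256 = (x + 4)^4.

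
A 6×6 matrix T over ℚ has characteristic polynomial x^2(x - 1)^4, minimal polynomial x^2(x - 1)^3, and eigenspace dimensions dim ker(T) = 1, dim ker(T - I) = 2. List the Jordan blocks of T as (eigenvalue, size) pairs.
λ = 0: algebraic multiplicity 2 (exponent in χ_T), largest block size 2 (exponent in m_T), 1 block (geometric multiplicity). This forces block sizes [2].
λ = 1: algebraic multiplicity 4 (exponent in χ_T), largest block size 3 (exponent in m_T), 2 blocks (geometric multiplicity). These force block sizes [3, 1].

Jordan blocks: (0, 2), (1, 3), (1, 1)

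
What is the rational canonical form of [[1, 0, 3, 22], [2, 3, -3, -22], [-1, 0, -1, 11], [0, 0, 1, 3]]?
The invariant factors of A (the non-unit diagonal entries of the Smith normal form of xI - A over ℚ[x]) are x - 3, (x - 3)^2(x + 3), each dividing the next. The characteristic polynomial is their product, (x - 3)^3(x + 3).

The rational canonical form is the block-diagonal matrix of companion matrices C(f_i):
R = [[3, 0, 0, 0], [0, 0, 0, -27], [0, 1, 0, 9], [0, 0, 1, 3]].

R = [[3, 0, 0, 0], [0, 0, 0, -27], [0, 1, 0, 9], [0, 0, 1, 3]]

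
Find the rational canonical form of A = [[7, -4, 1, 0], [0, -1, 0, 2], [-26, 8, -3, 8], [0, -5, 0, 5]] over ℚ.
R = [[0, -5, 0, 0], [1, 4, 0, 0], [0, 0, 0, -5], [0, 0, 1, 4]]

The invariant factors of A (the non-unit diagonal entries of the Smith normal form of xI - A over ℚ[x]) are x^2 - 4x + 5, x^2 - 4x + 5, each dividing the next. The characteristic polynomial is their product, (x^2 - 4x + 5)^2.

The rational canonical form is the block-diagonal matrix of companion matrices C(f_i):
R = [[0, -5, 0, 0], [1, 4, 0, 0], [0, 0, 0, -5], [0, 0, 1, 4]].

Note the characteristic polynomial does not split into linear factors over ℚ, so A has no Jordan form over ℚ; the rational canonical form exists over any field.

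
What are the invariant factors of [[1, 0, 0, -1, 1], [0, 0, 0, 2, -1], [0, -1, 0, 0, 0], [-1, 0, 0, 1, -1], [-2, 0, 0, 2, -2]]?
The Jordan structure of A has elementary divisors x^3, x^2. Arranging the block sizes at each eigenvalue in decreasing order and taking row products gives the invariant factors.

Invariant factors (smallest first, each dividing the next): x^2, x^3.

Check: the last factor x^3 is the minimal polynomial, and the product x^5 is the characteristic polynomial.

x^2, x^3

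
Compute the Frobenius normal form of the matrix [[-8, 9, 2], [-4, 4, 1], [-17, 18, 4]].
R = [[0, 0, -1], [1, 0, -4], [0, 1, 0]]

The invariant factors of A (the non-unit diagonal entries of the Smith normal form of xI - A over ℚ[x]) are x^3 + 4x + 1, each dividing the next. The characteristic polynomial is their product, x^3 + 4x + 1.

The rational canonical form is the block-diagonal matrix of companion matrices C(f_i):
R = [[0, 0, -1], [1, 0, -4], [0, 1, 0]].

Note the characteristic polynomial does not split into linear factors over ℚ, so A has no Jordan form over ℚ; the rational canonical form exists over any field.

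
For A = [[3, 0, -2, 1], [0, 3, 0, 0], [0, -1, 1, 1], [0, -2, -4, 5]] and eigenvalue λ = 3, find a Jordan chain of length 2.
We seek v_1 ∈ ker((A - 3I)^2) \ ker(A - 3I), then set v_{i+1} = (A - 3I) v_i.

One such chain is v_1 = [[1, 1, -1, -1]]^T, v_2 = [[1, 0, 0, 0]]^T. Check: (A - 3I) v_2 = [[0, 0, 0, 0]]^T = 0.

v_1 = [[1, 1, -1, -1]]^T, v_2 = [[1, 0, 0, 0]]^T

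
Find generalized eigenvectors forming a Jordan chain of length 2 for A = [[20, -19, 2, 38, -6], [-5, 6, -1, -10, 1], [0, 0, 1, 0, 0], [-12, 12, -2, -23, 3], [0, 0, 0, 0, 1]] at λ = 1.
We seek v_1 ∈ ker((A - I)^2) \ ker(A - I), then set v_{i+1} = (A - I) v_i.

One such chain is v_1 = [[9, -3, -1, -6, 1]]^T, v_2 = [[-8, 2, 0, 5, 0]]^T. Check: (A - I) v_2 = [[0, 0, 0, 0, 0]]^T = 0.

v_1 = [[9, -3, -1, -6, 1]]^T, v_2 = [[-8, 2, 0, 5, 0]]^T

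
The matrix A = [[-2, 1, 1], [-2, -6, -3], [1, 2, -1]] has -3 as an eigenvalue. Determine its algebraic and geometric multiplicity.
algebraic multiplicity 3, geometric multiplicity 1

The characteristic polynomial is (x + 3)^3, so the factor x + 3 appears with exponent 3: the algebraic multiplicity is 3.

rank(A + 3I) = 2, so the eigenspace has dimension 3 - 2 = 1: the geometric multiplicity is 1.

Since 1 < 3, A is not diagonalizable.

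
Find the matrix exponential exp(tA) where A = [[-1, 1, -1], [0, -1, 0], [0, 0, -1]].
A has Jordan form J = [[-1, 1, 0], [0, -1, 0], [0, 0, -1]] with A = PJP^{-1}, so e^{tA} = P e^{tJ} P^{-1}.

For a Jordan block J_k(λ), e^{tJ_k(λ)} = e^{λt} · (I + tN + t^2 N^2/2! + ... + t^{k-1} N^{k-1}/(k-1)!) where N is the nilpotent superdiagonal part.

Assembling the blocks and conjugating back gives the entries of e^{tA} as shown above.

e^{tA} = [[e^{-t}, t*e^{-t}, -t*e^{-t}], [0, e^{-t}, 0], [0, 0, e^{-t}]]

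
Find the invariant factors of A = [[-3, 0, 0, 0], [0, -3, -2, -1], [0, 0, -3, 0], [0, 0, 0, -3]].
x + 3, x + 3, (x + 3)^2

The Jordan structure of A has elementary divisors (x + 3)^2, (x + 3), (x + 3). Arranging the block sizes at each eigenvalue in decreasing order and taking row products gives the invariant factors.

Invariant factors (smallest first, each dividing the next): x + 3, x + 3, (x + 3)^2.

Check: the last factor (x + 3)^2 is the minimal polynomial, and the product (x + 3)^4 is the characteristic polynomial.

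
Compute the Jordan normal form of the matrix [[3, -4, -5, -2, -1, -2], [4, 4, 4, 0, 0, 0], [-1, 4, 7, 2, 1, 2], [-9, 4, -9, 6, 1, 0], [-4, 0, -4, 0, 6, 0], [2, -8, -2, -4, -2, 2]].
The characteristic polynomial is det(xI - A) = (x - 6)^3(x - 4)^2(x - 2), so the eigenvalues are 2 (algebraic multiplicity 1), 4 (algebraic multiplicity 2), 6 (algebraic multiplicity 3).

For λ = 2: algebraic multiplicity 1 gives one 1×1 block.

For λ = 4: rank(A - 4I) = 4. The eigenspace has dimension 6 - 4 = 2, so there are 2 Jordan blocks; the rank sequence gives block sizes [1, 1].

For λ = 6: rank(A - 6I) = 4, rank((A - 6I)^2) = 3. The eigenspace has dimension 6 - 4 = 2, so there are 2 Jordan blocks; the rank sequence gives block sizes [2, 1].

Assembling the blocks gives the Jordan form J above.

J = [[2, 0, 0, 0, 0, 0], [0, 4, 0, 0, 0, 0], [0, 0, 4, 0, 0, 0], [0, 0, 0, 6, 1, 0], [0, 0, 0, 0, 6, 0], [0, 0, 0, 0, 0, 6]]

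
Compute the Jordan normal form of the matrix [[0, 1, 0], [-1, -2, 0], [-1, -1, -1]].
The characteristic polynomial is det(xI - A) = (x + 1)^3, so the eigenvalues are -1 (algebraic multiplicity 3).

For λ = -1: rank(A + I) = 1, rank((A + I)^2) = 0. The eigenspace has dimension 3 - 1 = 2, so there are 2 Jordan blocks; the rank sequence gives block sizes [2, 1].

Assembling the blocks gives the Jordan form J above.

J = [[-1, 1, 0], [0, -1, 0], [0, 0, -1]]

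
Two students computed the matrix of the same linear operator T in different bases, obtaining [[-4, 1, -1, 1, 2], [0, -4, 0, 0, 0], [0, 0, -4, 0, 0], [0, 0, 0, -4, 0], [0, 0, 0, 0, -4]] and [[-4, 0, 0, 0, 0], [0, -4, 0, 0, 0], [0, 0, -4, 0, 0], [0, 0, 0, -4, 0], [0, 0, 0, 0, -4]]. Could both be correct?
No.

Both have characteristic polynomial (x + 4)^5, but the minimal polynomial of A is (x + 4)^2 while the minimal polynomial of B is x + 4. The minimal polynomial is a similarity invariant, so A and B are not similar.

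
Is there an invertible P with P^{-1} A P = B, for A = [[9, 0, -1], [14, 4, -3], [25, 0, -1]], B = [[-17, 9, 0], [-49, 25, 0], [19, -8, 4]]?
Yes.

Two matrices over a field are similar if and only if they have the same invariant factors.

Both A and B have characteristic polynomial (x - 4)^3 and minimal polynomial (x - 4)^3. Computing further, both have invariant factors (x - 4)^3. Hence A and B are similar.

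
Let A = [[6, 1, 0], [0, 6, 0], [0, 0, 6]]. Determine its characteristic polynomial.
χ_A(x) = (x - 6)^3

xI - A = [[x - 6, -1, 0], [0, x - 6, 0], [0, 0, x - 6]].

Expanding det(xI - A) along the first row:
det(xI - A) = + (x - 6)·det([[x - 6, 0], [0, x - 6]]) - (-1)·det([[0, 0], [0, x - 6]]) + (0)·det([[0, x - 6], [0, 0]]).

Evaluating gives χ_A(x) = x^3 - 18x^2 + 108x - 216 = (x - 6)^3.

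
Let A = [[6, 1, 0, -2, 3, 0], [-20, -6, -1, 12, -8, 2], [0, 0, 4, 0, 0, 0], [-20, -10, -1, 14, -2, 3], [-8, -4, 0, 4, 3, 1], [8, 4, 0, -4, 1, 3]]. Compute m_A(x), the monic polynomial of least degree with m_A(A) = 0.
m_A(x) = (x - 4)^3

The characteristic polynomial factors as (x - 4)^6. The minimal polynomial is ∏(x - λ)^{k_λ} where k_λ is the size of the largest Jordan block at λ.

For λ = 4: rank(A - 4I) = 4, and the largest Jordan block has size 3 (the smallest k with rank((A - 4I)^k) = rank((A - 4I)^(k+1))).

So m_A(x) = (x - 4)^3.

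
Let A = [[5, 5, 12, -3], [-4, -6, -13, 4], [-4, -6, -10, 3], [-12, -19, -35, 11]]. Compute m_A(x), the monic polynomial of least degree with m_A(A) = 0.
m_A(x) = (x - 1)^3(x + 3)

The characteristic polynomial factors as (x - 1)^3(x + 3). The minimal polynomial is ∏(x - λ)^{k_λ} where k_λ is the size of the largest Jordan block at λ.

For λ = -3: rank(A + 3I) = 3, and the largest Jordan block has size 1 (the smallest k with rank((A + 3I)^k) = rank((A + 3I)^(k+1))).
For λ = 1: rank(A - I) = 3, and the largest Jordan block has size 3 (the smallest k with rank((A - I)^k) = rank((A - I)^(k+1))).

So m_A(x) = (x - 1)^3(x + 3).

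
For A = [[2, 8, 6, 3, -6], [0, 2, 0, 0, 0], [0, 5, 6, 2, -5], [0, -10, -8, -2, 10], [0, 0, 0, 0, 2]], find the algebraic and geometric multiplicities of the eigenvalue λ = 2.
The characteristic polynomial is (x - 2)^5, so the factor x - 2 appears with exponent 5: the algebraic multiplicity is 5.

rank(A - 2I) = 2, so the eigenspace has dimension 5 - 2 = 3: the geometric multiplicity is 3.

Since 3 < 5, A is not diagonalizable.

algebraic multiplicity 5, geometric multiplicity 3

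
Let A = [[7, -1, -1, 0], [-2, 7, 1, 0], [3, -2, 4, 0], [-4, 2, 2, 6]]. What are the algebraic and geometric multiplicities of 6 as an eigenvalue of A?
algebraic multiplicity 4, geometric multiplicity 2

The characteristic polynomial is (x - 6)^4, so the factor x - 6 appears with exponent 4: the algebraic multiplicity is 4.

rank(A - 6I) = 2, so the eigenspace has dimension 4 - 2 = 2: the geometric multiplicity is 2.

Since 2 < 4, A is not diagonalizable.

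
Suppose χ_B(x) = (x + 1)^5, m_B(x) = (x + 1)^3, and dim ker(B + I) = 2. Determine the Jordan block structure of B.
Jordan blocks: (-1, 3), (-1, 2)

λ = -1: algebraic multiplicity 5 (exponent in χ_B), largest block size 3 (exponent in m_B), 2 blocks (geometric multiplicity). These force block sizes [3, 2].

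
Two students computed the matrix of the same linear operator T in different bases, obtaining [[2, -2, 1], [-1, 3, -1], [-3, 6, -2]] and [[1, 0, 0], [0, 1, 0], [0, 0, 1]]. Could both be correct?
Both have characteristic polynomial (x - 1)^3, but the minimal polynomial of A is (x - 1)^2 while the minimal polynomial of B is x - 1. The minimal polynomial is a similarity invariant, so A and B are not similar.

No.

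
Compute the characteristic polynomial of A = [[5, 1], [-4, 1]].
xI - A = [[x - 5, -1], [4, x - 1]].

Expanding det(xI - A) along the first row:
det(xI - A) = + (x - 5)·det([[x - 1]]) - (-1)·det([[4]]).

Evaluating gives χ_A(x) = x^2 - 6x + 9 = (x - 3)^2.

χ_A(x) = (x - 3)^2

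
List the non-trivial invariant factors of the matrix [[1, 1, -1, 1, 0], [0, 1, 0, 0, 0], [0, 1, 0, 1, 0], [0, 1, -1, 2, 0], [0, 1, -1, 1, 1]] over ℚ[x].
The Jordan structure of A has elementary divisors (x - 1)^2, (x - 1), (x - 1), (x - 1). Arranging the block sizes at each eigenvalue in decreasing order and taking row products gives the invariant factors.

Invariant factors (smallest first, each dividing the next): x - 1, x - 1, x - 1, (x - 1)^2.

Check: the last factor (x - 1)^2 is the minimal polynomial, and the product (x - 1)^5 is the characteristic polynomial.

x - 1, x - 1, x - 1, (x - 1)^2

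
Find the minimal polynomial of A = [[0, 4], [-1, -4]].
m_A(x) = (x + 2)^2

The characteristic polynomial factors as (x + 2)^2. The minimal polynomial is ∏(x - λ)^{k_λ} where k_λ is the size of the largest Jordan block at λ.

For λ = -2: rank(A + 2I) = 1, and the largest Jordan block has size 2 (the smallest k with rank((A + 2I)^k) = rank((A + 2I)^(k+1))).

So m_A(x) = (x + 2)^2.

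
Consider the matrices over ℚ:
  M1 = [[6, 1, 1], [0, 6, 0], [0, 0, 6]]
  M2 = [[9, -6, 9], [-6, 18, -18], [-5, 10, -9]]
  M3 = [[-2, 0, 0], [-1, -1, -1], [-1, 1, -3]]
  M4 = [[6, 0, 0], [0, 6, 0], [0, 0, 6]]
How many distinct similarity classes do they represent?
Characteristic polynomials: χ_{M1} = (x - 6)^3, χ_{M2} = (x - 6)^3, χ_{M3} = (x + 2)^3, χ_{M4} = (x - 6)^3.

{M1, M2}: invariant factors x - 6, (x - 6)^2.

{M3}: invariant factors x + 2, (x + 2)^2.

{M4}: invariant factors x - 6, x - 6, x - 6.

Matrices are similar if and only if their invariant-factor lists agree; the partition into similarity classes is {M1, M2}, {M3}, {M4}.

3 classes: {M1, M2}, {M3}, {M4}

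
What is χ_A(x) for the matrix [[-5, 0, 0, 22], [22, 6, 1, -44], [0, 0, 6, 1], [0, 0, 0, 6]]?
χ_A(x) = (x - 6)^3(x + 5)

xI - A = [[x + 5, 0, 0, -22], [-22, x - 6, -1, 44], [0, 0, x - 6, -1], [0, 0, 0, x - 6]].

Expanding det(xI - A) along the first row:
det(xI - A) = + (x + 5)·det([[x - 6, -1, 44], [0, x - 6, -1], [0, 0, x - 6]]) - (0)·det([[-22, -1, 44], [0, x - 6, -1], [0, 0, x - 6]]) + (0)·det([[-22, x - 6, 44], [0, 0, -1], [0, 0, x - 6]]) - (-22)·det([[-22, x - 6, -1], [0, 0, x - 6], [0, 0, 0]]).

Evaluating gives χ_A(x) = x^4 - 13x^3 + 18x^2 + 324x - 1080 = (x - 6)^3(x + 5).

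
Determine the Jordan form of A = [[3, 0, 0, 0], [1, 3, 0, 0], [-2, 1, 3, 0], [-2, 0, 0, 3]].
J = [[3, 1, 0, 0], [0, 3, 1, 0], [0, 0, 3, 0], [0, 0, 0, 3]]

The characteristic polynomial is det(xI - A) = (x - 3)^4, so the eigenvalues are 3 (algebraic multiplicity 4).

For λ = 3: rank(A - 3I) = 2, rank((A - 3I)^2) = 1, rank((A - 3I)^3) = 0. The eigenspace has dimension 4 - 2 = 2, so there are 2 Jordan blocks; the rank sequence gives block sizes [3, 1].

Assembling the blocks gives the Jordan form J above.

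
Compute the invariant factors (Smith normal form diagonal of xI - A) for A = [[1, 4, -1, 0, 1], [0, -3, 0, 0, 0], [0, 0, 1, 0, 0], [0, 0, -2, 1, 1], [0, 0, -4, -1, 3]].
(x - 2)^2(x - 1)^2(x + 3)

The Jordan structure of A has elementary divisors (x + 3), (x - 1)^2, (x - 2)^2. Arranging the block sizes at each eigenvalue in decreasing order and taking row products gives the invariant factors.

Invariant factors (smallest first, each dividing the next): (x - 2)^2(x - 1)^2(x + 3).

Check: the last factor (x - 2)^2(x - 1)^2(x + 3) is the minimal polynomial, and the product (x - 2)^2(x - 1)^2(x + 3) is the characteristic polynomial.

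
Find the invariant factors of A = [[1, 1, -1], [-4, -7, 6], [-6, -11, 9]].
(x - 1)^3

The Jordan structure of A has elementary divisors (x - 1)^3. Arranging the block sizes at each eigenvalue in decreasing order and taking row products gives the invariant factors.

Invariant factors (smallest first, each dividing the next): (x - 1)^3.

Check: the last factor (x - 1)^3 is the minimal polynomial, and the product (x - 1)^3 is the characteristic polynomial.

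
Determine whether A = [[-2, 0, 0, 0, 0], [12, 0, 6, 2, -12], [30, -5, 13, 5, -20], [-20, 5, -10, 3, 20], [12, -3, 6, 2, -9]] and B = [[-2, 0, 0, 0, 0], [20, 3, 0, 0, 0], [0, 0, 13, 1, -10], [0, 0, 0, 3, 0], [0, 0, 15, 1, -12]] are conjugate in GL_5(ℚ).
Yes.

Two matrices over a field are similar if and only if they have the same invariant factors.

Both A and B have characteristic polynomial (x - 3)^3(x + 2)^2 and minimal polynomial (x - 3)^2(x + 2). Computing further, both have invariant factors (x - 3)(x + 2), (x - 3)^2(x + 2). Hence A and B are similar.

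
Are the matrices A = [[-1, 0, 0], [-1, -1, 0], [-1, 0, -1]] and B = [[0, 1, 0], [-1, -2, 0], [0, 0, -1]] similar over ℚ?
Two matrices over a field are similar if and only if they have the same invariant factors.

Both A and B have characteristic polynomial (x + 1)^3 and minimal polynomial (x + 1)^2. Computing further, both have invariant factors x + 1, (x + 1)^2. Hence A and B are similar.

Yes.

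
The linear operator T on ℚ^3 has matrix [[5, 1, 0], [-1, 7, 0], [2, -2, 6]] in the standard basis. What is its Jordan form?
J = [[6, 1, 0], [0, 6, 0], [0, 0, 6]]

The characteristic polynomial is det(xI - A) = (x - 6)^3, so the eigenvalues are 6 (algebraic multiplicity 3).

For λ = 6: rank(A - 6I) = 1, rank((A - 6I)^2) = 0. The eigenspace has dimension 3 - 1 = 2, so there are 2 Jordan blocks; the rank sequence gives block sizes [2, 1].

Assembling the blocks gives the Jordan form J above.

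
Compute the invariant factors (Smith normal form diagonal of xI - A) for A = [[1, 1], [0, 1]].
The Jordan structure of A has elementary divisors (x - 1)^2. Arranging the block sizes at each eigenvalue in decreasing order and taking row products gives the invariant factors.

Invariant factors (smallest first, each dividing the next): (x - 1)^2.

Check: the last factor (x - 1)^2 is the minimal polynomial, and the product (x - 1)^2 is the characteristic polynomial.

(x - 1)^2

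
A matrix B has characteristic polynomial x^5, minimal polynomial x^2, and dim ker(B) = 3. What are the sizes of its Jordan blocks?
Jordan blocks: (0, 2), (0, 2), (0, 1)

λ = 0: algebraic multiplicity 5 (exponent in χ_B), largest block size 2 (exponent in m_B), 3 blocks (geometric multiplicity). These force block sizes [2, 2, 1].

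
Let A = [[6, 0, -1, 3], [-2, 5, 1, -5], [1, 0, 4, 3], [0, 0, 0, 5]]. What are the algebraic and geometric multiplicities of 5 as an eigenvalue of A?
algebraic multiplicity 4, geometric multiplicity 2

The characteristic polynomial is (x - 5)^4, so the factor x - 5 appears with exponent 4: the algebraic multiplicity is 4.

rank(A - 5I) = 2, so the eigenspace has dimension 4 - 2 = 2: the geometric multiplicity is 2.

Since 2 < 4, A is not diagonalizable.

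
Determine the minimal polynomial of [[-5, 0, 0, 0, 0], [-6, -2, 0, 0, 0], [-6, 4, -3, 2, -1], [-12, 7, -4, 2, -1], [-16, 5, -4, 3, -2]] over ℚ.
m_A(x) = (x + 1)^3(x + 2)(x + 5)

The characteristic polynomial factors as (x + 1)^3(x + 2)(x + 5). The minimal polynomial is ∏(x - λ)^{k_λ} where k_λ is the size of the largest Jordan block at λ.

For λ = -5: rank(A + 5I) = 4, and the largest Jordan block has size 1 (the smallest k with rank((A + 5I)^k) = rank((A + 5I)^(k+1))).
For λ = -2: rank(A + 2I) = 4, and the largest Jordan block has size 1 (the smallest k with rank((A + 2I)^k) = rank((A + 2I)^(k+1))).
For λ = -1: rank(A + I) = 4, and the largest Jordan block has size 3 (the smallest k with rank((A + I)^k) = rank((A + I)^(k+1))).

So m_A(x) = (x + 1)^3(x + 2)(x + 5).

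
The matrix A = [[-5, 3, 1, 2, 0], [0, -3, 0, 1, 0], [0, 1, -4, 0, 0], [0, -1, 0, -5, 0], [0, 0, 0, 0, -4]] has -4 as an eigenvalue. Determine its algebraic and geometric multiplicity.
algebraic multiplicity 4, geometric multiplicity 2

The characteristic polynomial is (x + 4)^4(x + 5), so the factor x + 4 appears with exponent 4: the algebraic multiplicity is 4.

rank(A + 4I) = 3, so the eigenspace has dimension 5 - 3 = 2: the geometric multiplicity is 2.

Since 2 < 4, A is not diagonalizable.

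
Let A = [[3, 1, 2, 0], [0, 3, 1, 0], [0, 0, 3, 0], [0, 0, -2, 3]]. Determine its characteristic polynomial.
xI - A = [[x - 3, -1, -2, 0], [0, x - 3, -1, 0], [0, 0, x - 3, 0], [0, 0, 2, x - 3]].

Expanding det(xI - A) along the first row:
det(xI - A) = + (x - 3)·det([[x - 3, -1, 0], [0, x - 3, 0], [0, 2, x - 3]]) - (-1)·det([[0, -1, 0], [0, x - 3, 0], [0, 2, x - 3]]) + (-2)·det([[0, x - 3, 0], [0, 0, 0], [0, 0, x - 3]]) - (0)·det([[0, x - 3, -1], [0, 0, x - 3], [0, 0, 2]]).

Evaluating gives χ_A(x) = x^4 - 12x^3 + 54x^2 - 108x + 81 = (x - 3)^4.

χ_A(x) = (x - 3)^4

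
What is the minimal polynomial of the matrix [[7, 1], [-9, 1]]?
m_A(x) = (x - 4)^2

The characteristic polynomial factors as (x - 4)^2. The minimal polynomial is ∏(x - λ)^{k_λ} where k_λ is the size of the largest Jordan block at λ.

For λ = 4: rank(A - 4I) = 1, and the largest Jordan block has size 2 (the smallest k with rank((A - 4I)^k) = rank((A - 4I)^(k+1))).

So m_A(x) = (x - 4)^2.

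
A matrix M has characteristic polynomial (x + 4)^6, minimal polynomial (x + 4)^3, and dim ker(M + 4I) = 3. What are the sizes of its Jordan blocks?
λ = -4: algebraic multiplicity 6 (exponent in χ_M), largest block size 3 (exponent in m_M), 3 blocks (geometric multiplicity). These force block sizes [3, 2, 1].

Jordan blocks: (-4, 3), (-4, 2), (-4, 1)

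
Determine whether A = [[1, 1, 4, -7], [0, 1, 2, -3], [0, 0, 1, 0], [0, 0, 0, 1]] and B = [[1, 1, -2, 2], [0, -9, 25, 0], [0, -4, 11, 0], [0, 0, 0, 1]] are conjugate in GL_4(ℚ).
Two matrices over a field are similar if and only if they have the same invariant factors.

Both A and B have characteristic polynomial (x - 1)^4 and minimal polynomial (x - 1)^3. Computing further, both have invariant factors x - 1, (x - 1)^3. Hence A and B are similar.

Yes.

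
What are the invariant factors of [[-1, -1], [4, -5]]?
(x + 3)^2

The Jordan structure of A has elementary divisors (x + 3)^2. Arranging the block sizes at each eigenvalue in decreasing order and taking row products gives the invariant factors.

Invariant factors (smallest first, each dividing the next): (x + 3)^2.

Check: the last factor (x + 3)^2 is the minimal polynomial, and the product (x + 3)^2 is the characteristic polynomial.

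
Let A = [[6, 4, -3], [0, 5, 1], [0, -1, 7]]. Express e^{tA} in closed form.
A has Jordan form J = [[6, 1, 0], [0, 6, 1], [0, 0, 6]] with A = PJP^{-1}, so e^{tA} = P e^{tJ} P^{-1}.

For a Jordan block J_k(λ), e^{tJ_k(λ)} = e^{λt} · (I + tN + t^2 N^2/2! + ... + t^{k-1} N^{k-1}/(k-1)!) where N is the nilpotent superdiagonal part.

Assembling the blocks and conjugating back gives the entries of e^{tA} as shown above.

e^{tA} = [[e^{6*t}, t*(8 - t)*e^{6*t}/2, t*(t - 6)*e^{6*t}/2], [0, (1 - t)*e^{6*t}, t*e^{6*t}], [0, -t*e^{6*t}, (t + 1)*e^{6*t}]]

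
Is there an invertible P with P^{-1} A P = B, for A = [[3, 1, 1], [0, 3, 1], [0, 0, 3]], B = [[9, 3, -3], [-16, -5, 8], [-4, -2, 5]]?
No.

Both have characteristic polynomial (x - 3)^3, but the minimal polynomial of A is (x - 3)^3 while the minimal polynomial of B is (x - 3)^2. The minimal polynomial is a similarity invariant, so A and B are not similar.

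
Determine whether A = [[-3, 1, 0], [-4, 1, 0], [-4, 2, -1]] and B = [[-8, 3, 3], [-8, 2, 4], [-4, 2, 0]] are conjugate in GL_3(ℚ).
trace(A) = -3 but trace(B) = -6. The trace is a similarity invariant, so A and B are not similar.

No.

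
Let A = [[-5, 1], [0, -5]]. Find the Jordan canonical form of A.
The characteristic polynomial is det(xI - A) = (x + 5)^2, so the eigenvalues are -5 (algebraic multiplicity 2).

For λ = -5: rank(A + 5I) = 1, rank((A + 5I)^2) = 0. The eigenspace has dimension 2 - 1 = 1, so there is 1 Jordan block; the rank sequence gives block sizes [2].

Assembling the blocks gives the Jordan form J above.

J = [[-5, 1], [0, -5]]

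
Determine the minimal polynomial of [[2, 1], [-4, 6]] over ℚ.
m_A(x) = (x - 4)^2

The characteristic polynomial factors as (x - 4)^2. The minimal polynomial is ∏(x - λ)^{k_λ} where k_λ is the size of the largest Jordan block at λ.

For λ = 4: rank(A - 4I) = 1, and the largest Jordan block has size 2 (the smallest k with rank((A - 4I)^k) = rank((A - 4I)^(k+1))).

So m_A(x) = (x - 4)^2.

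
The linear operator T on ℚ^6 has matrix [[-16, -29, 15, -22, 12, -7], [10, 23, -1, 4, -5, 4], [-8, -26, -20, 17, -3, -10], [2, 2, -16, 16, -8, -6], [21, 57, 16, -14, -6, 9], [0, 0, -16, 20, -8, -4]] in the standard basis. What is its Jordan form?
J = [[-5, 1, 0, 0, 0, 0], [0, -5, 0, 0, 0, 0], [0, 0, -5, 0, 0, 0], [0, 0, 0, 0, 0, 0], [0, 0, 0, 0, 4, 1], [0, 0, 0, 0, 0, 4]]

The characteristic polynomial is det(xI - A) = x(x - 4)^2(x + 5)^3, so the eigenvalues are -5 (algebraic multiplicity 3), 0 (algebraic multiplicity 1), 4 (algebraic multiplicity 2).

For λ = -5: rank(A + 5I) = 4, rank((A + 5I)^2) = 3. The eigenspace has dimension 6 - 4 = 2, so there are 2 Jordan blocks; the rank sequence gives block sizes [2, 1].

For λ = 0: algebraic multiplicity 1 gives one 1×1 block.

For λ = 4: rank(A - 4I) = 5, rank((A - 4I)^2) = 4. The eigenspace has dimension 6 - 5 = 1, so there is 1 Jordan block; the rank sequence gives block sizes [2].

Assembling the blocks gives the Jordan form J above.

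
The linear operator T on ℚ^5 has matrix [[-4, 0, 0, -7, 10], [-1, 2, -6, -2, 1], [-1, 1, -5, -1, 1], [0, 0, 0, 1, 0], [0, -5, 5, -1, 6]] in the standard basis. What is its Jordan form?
J = [[-4, 1, 0, 0, 0], [0, -4, 0, 0, 0], [0, 0, 1, 1, 0], [0, 0, 0, 1, 0], [0, 0, 0, 0, 6]]

The characteristic polynomial is det(xI - A) = (x - 6)(x - 1)^2(x + 4)^2, so the eigenvalues are -4 (algebraic multiplicity 2), 1 (algebraic multiplicity 2), 6 (algebraic multiplicity 1).

For λ = -4: rank(A + 4I) = 4, rank((A + 4I)^2) = 3. The eigenspace has dimension 5 - 4 = 1, so there is 1 Jordan block; the rank sequence gives block sizes [2].

For λ = 1: rank(A - I) = 4, rank((A - I)^2) = 3. The eigenspace has dimension 5 - 4 = 1, so there is 1 Jordan block; the rank sequence gives block sizes [2].

For λ = 6: algebraic multiplicity 1 gives one 1×1 block.

Assembling the blocks gives the Jordan form J above.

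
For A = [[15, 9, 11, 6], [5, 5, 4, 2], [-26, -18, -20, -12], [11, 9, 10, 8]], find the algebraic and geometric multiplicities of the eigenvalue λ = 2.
The characteristic polynomial is (x - 2)^4, so the factor x - 2 appears with exponent 4: the algebraic multiplicity is 4.

rank(A - 2I) = 2, so the eigenspace has dimension 4 - 2 = 2: the geometric multiplicity is 2.

Since 2 < 4, A is not diagonalizable.

algebraic multiplicity 4, geometric multiplicity 2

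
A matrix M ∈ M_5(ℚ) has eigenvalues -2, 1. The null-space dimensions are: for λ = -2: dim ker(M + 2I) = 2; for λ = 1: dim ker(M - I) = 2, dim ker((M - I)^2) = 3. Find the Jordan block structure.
λ = -2: successive nullity increments [2] count blocks of size ≥ k; block sizes are [1, 1].
λ = 1: successive nullity increments [2, 1] count blocks of size ≥ k; block sizes are [2, 1].

Jordan blocks: (-2, 1), (-2, 1), (1, 2), (1, 1)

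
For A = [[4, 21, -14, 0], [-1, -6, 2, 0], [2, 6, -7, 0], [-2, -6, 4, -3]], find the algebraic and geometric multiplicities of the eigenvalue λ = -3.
algebraic multiplicity 4, geometric multiplicity 3

The characteristic polynomial is (x + 3)^4, so the factor x + 3 appears with exponent 4: the algebraic multiplicity is 4.

rank(A + 3I) = 1, so the eigenspace has dimension 4 - 1 = 3: the geometric multiplicity is 3.

Since 3 < 4, A is not diagonalizable.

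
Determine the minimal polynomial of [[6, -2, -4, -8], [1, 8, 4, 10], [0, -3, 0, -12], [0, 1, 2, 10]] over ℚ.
m_A(x) = (x - 6)^3

The characteristic polynomial factors as (x - 6)^4. The minimal polynomial is ∏(x - λ)^{k_λ} where k_λ is the size of the largest Jordan block at λ.

For λ = 6: rank(A - 6I) = 2, and the largest Jordan block has size 3 (the smallest k with rank((A - 6I)^k) = rank((A - 6I)^(k+1))).

So m_A(x) = (x - 6)^3.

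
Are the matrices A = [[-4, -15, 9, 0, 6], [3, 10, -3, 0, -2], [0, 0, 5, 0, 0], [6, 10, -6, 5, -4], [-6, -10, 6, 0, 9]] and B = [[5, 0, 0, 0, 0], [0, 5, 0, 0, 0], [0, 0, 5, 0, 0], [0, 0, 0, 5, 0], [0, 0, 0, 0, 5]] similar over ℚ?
Both have characteristic polynomial (x - 5)^5, but the minimal polynomial of A is (x - 5)^2 while the minimal polynomial of B is x - 5. The minimal polynomial is a similarity invariant, so A and B are not similar.

No.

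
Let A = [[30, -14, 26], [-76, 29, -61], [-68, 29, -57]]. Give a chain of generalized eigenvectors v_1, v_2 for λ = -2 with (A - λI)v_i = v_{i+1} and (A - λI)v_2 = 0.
We seek v_1 ∈ ker((A + 2I)^2) \ ker(A + 2I), then set v_{i+1} = (A + 2I) v_i.

One such chain is v_1 = [[0, -2, -1]]^T, v_2 = [[2, -1, -3]]^T. Check: (A + 2I) v_2 = [[0, 0, 0]]^T = 0.

v_1 = [[0, -2, -1]]^T, v_2 = [[2, -1, -3]]^T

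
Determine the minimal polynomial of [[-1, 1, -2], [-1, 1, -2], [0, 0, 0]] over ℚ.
The characteristic polynomial factors as x^3. The minimal polynomial is ∏(x - λ)^{k_λ} where k_λ is the size of the largest Jordan block at λ.

For λ = 0: rank(A) = 1, and the largest Jordan block has size 2 (the smallest k with rank(A^k) = rank(A^(k+1))).

So m_A(x) = x^2.

m_A(x) = x^2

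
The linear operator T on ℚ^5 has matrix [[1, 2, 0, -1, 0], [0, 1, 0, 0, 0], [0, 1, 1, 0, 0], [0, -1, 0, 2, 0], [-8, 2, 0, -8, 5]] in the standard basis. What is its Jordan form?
J = [[1, 1, 0, 0, 0], [0, 1, 0, 0, 0], [0, 0, 1, 0, 0], [0, 0, 0, 2, 0], [0, 0, 0, 0, 5]]

The characteristic polynomial is det(xI - A) = (x - 5)(x - 2)(x - 1)^3, so the eigenvalues are 1 (algebraic multiplicity 3), 2 (algebraic multiplicity 1), 5 (algebraic multiplicity 1).

For λ = 1: rank(A - I) = 3, rank((A - I)^2) = 2. The eigenspace has dimension 5 - 3 = 2, so there are 2 Jordan blocks; the rank sequence gives block sizes [2, 1].

For λ = 2: algebraic multiplicity 1 gives one 1×1 block.

For λ = 5: algebraic multiplicity 1 gives one 1×1 block.

Assembling the blocks gives the Jordan form J above.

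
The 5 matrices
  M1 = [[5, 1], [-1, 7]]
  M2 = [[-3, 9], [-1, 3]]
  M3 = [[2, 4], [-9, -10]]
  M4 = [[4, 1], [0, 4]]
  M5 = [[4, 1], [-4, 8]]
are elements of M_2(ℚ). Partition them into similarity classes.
Characteristic polynomials: χ_{M1} = (x - 6)^2, χ_{M2} = x^2, χ_{M3} = (x + 4)^2, χ_{M4} = (x - 4)^2, χ_{M5} = (x - 6)^2.

{M1, M5}: invariant factors (x - 6)^2.

{M2}: invariant factors x^2.

{M3}: invariant factors (x + 4)^2.

{M4}: invariant factors (x - 4)^2.

Matrices are similar if and only if their invariant-factor lists agree; the partition into similarity classes is {M1, M5}, {M2}, {M3}, {M4}.

4 classes: {M1, M5}, {M2}, {M3}, {M4}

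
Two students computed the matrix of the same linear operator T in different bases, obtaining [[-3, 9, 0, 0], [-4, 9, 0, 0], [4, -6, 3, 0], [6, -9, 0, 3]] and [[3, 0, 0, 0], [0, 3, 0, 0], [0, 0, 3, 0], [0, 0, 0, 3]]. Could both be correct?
Both have characteristic polynomial (x - 3)^4, but the minimal polynomial of A is (x - 3)^2 while the minimal polynomial of B is x - 3. The minimal polynomial is a similarity invariant, so A and B are not similar.

No.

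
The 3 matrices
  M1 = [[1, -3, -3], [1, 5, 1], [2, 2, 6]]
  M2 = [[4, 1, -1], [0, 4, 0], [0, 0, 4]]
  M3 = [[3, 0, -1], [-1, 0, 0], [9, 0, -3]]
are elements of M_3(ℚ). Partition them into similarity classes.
Characteristic polynomials: χ_{M1} = (x - 4)^3, χ_{M2} = (x - 4)^3, χ_{M3} = x^3.

{M1, M2}: invariant factors x - 4, (x - 4)^2.

{M3}: invariant factors x^3.

Matrices are similar if and only if their invariant-factor lists agree; the partition into similarity classes is {M1, M2}, {M3}.

2 classes: {M1, M2}, {M3}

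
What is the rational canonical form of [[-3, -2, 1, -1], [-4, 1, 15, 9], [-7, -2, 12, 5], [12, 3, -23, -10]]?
The invariant factors of A (the non-unit diagonal entries of the Smith normal form of xI - A over ℚ[x]) are (x^2 + 1)^2, each dividing the next. The characteristic polynomial is their product, (x^2 + 1)^2.

The rational canonical form is the block-diagonal matrix of companion matrices C(f_i):
R = [[0, 0, 0, -1], [1, 0, 0, 0], [0, 1, 0, -2], [0, 0, 1, 0]].

Note the characteristic polynomial does not split into linear factors over ℚ, so A has no Jordan form over ℚ; the rational canonical form exists over any field.

R = [[0, 0, 0, -1], [1, 0, 0, 0], [0, 1, 0, -2], [0, 0, 1, 0]]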